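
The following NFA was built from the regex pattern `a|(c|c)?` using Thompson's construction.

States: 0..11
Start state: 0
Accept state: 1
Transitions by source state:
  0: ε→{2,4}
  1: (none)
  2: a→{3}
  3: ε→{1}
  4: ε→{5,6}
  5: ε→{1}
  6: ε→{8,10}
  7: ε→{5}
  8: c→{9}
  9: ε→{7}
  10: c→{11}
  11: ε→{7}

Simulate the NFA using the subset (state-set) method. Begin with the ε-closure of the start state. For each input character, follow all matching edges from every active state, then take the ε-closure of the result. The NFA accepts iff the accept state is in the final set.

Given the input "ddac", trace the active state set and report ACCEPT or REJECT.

initial (ε-close {0}): {0,1,2,4,5,6,8,10}
'd' @ 1: {}  — no active states
rest 'dac' ignored (set empty)
final: {}; accept 1 not in set

Answer: REJECT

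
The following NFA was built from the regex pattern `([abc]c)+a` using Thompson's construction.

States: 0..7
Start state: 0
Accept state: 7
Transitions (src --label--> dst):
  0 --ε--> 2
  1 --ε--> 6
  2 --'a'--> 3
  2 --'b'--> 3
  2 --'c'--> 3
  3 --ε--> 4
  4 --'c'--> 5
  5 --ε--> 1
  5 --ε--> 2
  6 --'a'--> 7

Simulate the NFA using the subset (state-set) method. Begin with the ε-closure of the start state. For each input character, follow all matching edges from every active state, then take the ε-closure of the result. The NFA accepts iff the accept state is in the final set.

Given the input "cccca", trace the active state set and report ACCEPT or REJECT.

Answer: ACCEPT

Steps:
S₀ = ε-closure({0}) = {0,2}
'c' @ 1: {3,4}
'c' @ 2: {1,2,5,6}
'c' @ 3: {3,4}
'c' @ 4: {1,2,5,6}
'a' @ 5: {3,4,7}  ✓accept
end set {3,4,7} — state 7 in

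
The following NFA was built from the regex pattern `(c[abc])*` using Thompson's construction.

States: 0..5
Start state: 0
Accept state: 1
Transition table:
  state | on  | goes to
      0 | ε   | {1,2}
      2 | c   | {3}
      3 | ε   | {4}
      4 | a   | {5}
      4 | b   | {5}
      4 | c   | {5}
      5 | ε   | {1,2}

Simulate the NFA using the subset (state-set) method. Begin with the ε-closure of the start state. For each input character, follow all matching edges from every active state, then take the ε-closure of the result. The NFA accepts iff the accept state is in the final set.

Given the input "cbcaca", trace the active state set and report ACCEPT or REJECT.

Answer: ACCEPT

Derivation:
initial (ε-close {0}): {0,1,2}
'c' @ 1: {3,4}
'b' @ 2: {1,2,5}  [accepting]
'c' @ 3: {3,4}
'a' @ 4: {1,2,5}  [accepting]
'c' @ 5: {3,4}
'a' @ 6: {1,2,5}  [accepting]
after full input: {1,2,5}  (accept=1 in)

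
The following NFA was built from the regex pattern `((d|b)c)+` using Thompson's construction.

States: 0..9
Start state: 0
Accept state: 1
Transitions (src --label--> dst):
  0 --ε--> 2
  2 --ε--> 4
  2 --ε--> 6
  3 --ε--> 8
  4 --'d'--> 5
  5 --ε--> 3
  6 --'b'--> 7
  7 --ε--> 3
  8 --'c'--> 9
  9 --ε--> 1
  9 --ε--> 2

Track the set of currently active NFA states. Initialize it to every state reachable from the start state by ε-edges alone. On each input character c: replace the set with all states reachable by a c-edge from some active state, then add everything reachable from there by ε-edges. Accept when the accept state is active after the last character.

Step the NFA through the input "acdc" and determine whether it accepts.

initial (ε-close {0}): {0,2,4,6}
'a' @ 1: {}  — dead — no transitions
rest 'cdc' ignored (set empty)
final: {}; accept 1 not in set

Answer: REJECT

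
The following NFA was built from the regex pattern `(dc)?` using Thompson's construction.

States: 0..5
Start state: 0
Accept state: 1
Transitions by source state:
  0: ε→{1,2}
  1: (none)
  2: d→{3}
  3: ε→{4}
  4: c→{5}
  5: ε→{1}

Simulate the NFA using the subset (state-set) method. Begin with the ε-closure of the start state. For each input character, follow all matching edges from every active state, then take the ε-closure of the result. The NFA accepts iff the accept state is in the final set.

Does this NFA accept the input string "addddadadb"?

Answer: REJECT

Steps:
start: ε-closure({0}) = {0,1,2}
'a' @ 1: {}  — dead — no transitions
rest 'ddddadadb' ignored (set empty)
after full input: {}  (accept=1 not in)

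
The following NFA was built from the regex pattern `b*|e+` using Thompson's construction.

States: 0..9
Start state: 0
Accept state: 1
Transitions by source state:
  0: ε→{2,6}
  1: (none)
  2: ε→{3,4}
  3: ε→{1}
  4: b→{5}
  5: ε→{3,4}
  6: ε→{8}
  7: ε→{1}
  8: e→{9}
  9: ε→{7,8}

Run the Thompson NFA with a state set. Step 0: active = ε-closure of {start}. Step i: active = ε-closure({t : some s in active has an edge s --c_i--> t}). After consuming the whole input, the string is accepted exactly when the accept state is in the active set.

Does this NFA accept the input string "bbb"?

Answer: ACCEPT

Steps:
initial (ε-close {0}): {0,1,2,3,4,6,8}
'b' @ 1: {1,3,4,5}  ✓accept
'b' @ 2: {1,3,4,5}  ✓accept
'b' @ 3: {1,3,4,5}  ✓accept
end set {1,3,4,5} — state 1 in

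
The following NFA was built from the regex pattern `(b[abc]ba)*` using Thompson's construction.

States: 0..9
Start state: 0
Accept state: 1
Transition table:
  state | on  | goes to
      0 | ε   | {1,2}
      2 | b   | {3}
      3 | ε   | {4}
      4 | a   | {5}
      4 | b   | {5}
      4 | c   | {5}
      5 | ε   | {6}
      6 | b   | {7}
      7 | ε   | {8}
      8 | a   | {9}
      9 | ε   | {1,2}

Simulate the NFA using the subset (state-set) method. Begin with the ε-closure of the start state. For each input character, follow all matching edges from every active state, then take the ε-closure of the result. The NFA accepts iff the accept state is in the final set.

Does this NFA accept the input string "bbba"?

Answer: ACCEPT

Steps:
start: ε-closure({0}) = {0,1,2}
'b' @ 1: {3,4}
'b' @ 2: {5,6}
'b' @ 3: {7,8}
'a' @ 4: {1,2,9}  (accept∈set)
after full input: {1,2,9}  (accept=1 in)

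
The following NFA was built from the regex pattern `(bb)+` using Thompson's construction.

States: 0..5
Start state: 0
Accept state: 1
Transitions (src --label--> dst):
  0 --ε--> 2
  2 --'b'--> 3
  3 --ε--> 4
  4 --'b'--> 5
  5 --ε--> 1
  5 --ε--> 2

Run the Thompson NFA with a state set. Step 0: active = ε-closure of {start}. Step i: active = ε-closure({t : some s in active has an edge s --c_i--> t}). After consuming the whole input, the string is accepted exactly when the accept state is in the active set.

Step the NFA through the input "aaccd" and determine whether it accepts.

Answer: REJECT

Steps:
S₀ = ε-closure({0}) = {0,2}
'a' @ 1: {}  — state set empty
rest 'accd' ignored (set empty)
after full input: {}  (accept=1 not in)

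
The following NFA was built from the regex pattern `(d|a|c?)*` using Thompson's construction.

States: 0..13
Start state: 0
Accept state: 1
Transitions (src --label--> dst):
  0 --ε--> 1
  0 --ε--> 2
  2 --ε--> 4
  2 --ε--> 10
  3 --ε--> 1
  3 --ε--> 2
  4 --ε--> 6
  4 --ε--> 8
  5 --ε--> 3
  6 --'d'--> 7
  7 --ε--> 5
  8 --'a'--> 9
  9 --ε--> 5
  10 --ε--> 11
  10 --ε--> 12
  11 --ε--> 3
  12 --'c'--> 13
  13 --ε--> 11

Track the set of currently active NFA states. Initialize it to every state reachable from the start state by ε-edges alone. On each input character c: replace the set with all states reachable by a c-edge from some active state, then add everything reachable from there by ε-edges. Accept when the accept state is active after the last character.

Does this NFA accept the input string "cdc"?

start: ε-closure({0}) = {0,1,2,3,4,6,8,10,11,12}
'c' @ 1: {1,2,3,4,6,8,10,11,12,13}  [accepting]
'd' @ 2: {1,2,3,4,5,6,7,8,10,11,12}  [accepting]
'c' @ 3: {1,2,3,4,6,8,10,11,12,13}  [accepting]
end set {1,2,3,4,6,8,10,11,12,13} — state 1 in

Answer: ACCEPT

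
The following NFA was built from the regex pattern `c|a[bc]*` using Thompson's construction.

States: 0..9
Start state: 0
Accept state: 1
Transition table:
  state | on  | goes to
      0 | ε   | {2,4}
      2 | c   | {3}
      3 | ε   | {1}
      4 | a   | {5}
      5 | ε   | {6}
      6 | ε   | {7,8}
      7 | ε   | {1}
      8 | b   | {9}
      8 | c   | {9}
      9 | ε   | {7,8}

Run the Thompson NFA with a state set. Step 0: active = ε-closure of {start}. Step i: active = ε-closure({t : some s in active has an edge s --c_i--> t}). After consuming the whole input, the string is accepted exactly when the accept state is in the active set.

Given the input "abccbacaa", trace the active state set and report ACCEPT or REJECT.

Answer: REJECT

Trace:
start: ε-closure({0}) = {0,2,4}
'a' @ 1: {1,5,6,7,8}  [accepting]
'b' @ 2: {1,7,8,9}  [accepting]
'c' @ 3: {1,7,8,9}  [accepting]
'c' @ 4: {1,7,8,9}  [accepting]
'b' @ 5: {1,7,8,9}  [accepting]
'a' @ 6: {}  — dead — no transitions
rest 'caa' ignored (set empty)
after full input: {}  (accept=1 not in)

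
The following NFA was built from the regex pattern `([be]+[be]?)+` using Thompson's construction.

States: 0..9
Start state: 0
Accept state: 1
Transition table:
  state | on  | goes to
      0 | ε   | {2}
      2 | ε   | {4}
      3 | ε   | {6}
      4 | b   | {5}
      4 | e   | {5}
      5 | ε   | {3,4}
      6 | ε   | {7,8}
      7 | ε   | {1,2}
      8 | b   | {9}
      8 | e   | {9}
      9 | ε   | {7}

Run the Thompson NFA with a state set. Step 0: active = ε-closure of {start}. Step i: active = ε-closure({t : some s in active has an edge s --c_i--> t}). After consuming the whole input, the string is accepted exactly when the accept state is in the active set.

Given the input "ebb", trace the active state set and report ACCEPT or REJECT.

initial (ε-close {0}): {0,2,4}
'e' @ 1: {1,2,3,4,5,6,7,8}  [accepting]
'b' @ 2: {1,2,3,4,5,6,7,8,9}  [accepting]
'b' @ 3: {1,2,3,4,5,6,7,8,9}  [accepting]
final: {1,2,3,4,5,6,7,8,9}; accept 1 in set

Answer: ACCEPT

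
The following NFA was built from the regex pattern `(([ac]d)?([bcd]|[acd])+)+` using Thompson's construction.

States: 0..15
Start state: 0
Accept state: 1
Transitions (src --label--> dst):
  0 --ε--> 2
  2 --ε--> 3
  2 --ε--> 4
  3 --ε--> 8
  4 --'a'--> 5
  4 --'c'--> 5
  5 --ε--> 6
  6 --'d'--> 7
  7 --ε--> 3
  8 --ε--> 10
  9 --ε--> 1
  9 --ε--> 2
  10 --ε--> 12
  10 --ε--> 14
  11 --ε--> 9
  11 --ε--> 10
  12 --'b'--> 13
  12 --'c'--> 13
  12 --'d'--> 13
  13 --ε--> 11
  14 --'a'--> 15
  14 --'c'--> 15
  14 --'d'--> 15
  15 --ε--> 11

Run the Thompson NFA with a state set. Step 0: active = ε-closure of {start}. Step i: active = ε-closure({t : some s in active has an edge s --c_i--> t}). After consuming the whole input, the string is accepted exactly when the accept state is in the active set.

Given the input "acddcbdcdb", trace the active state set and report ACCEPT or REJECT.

S₀ = ε-closure({0}) = {0,2,3,4,8,10,12,14}
'a' @ 1: {1,2,3,4,5,6,8,9,10,11,12,14,15}  ✓accept
'c' @ 2: {1,2,3,4,5,6,8,9,10,11,12,13,14,15}  ✓accept
'd' @ 3: {1,2,3,4,7,8,9,10,11,12,13,14,15}  ✓accept
'd' @ 4: {1,2,3,4,8,9,10,11,12,13,14,15}  ✓accept
'c' @ 5: {1,2,3,4,5,6,8,9,10,11,12,13,14,15}  ✓accept
'b' @ 6: {1,2,3,4,8,9,10,11,12,13,14}  ✓accept
'd' @ 7: {1,2,3,4,8,9,10,11,12,13,14,15}  ✓accept
'c' @ 8: {1,2,3,4,5,6,8,9,10,11,12,13,14,15}  ✓accept
'd' @ 9: {1,2,3,4,7,8,9,10,11,12,13,14,15}  ✓accept
'b' @ 10: {1,2,3,4,8,9,10,11,12,13,14}  ✓accept
final: {1,2,3,4,8,9,10,11,12,13,14}; accept 1 in set

Answer: ACCEPT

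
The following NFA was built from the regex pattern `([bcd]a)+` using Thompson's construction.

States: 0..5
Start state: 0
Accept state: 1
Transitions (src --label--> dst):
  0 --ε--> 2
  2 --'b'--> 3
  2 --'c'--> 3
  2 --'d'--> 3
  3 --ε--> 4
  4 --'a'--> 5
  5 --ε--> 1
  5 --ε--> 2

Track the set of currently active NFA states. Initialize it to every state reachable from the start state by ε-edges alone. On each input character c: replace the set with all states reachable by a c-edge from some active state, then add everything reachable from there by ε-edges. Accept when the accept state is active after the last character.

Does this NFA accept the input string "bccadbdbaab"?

start: ε-closure({0}) = {0,2}
'b' @ 1: {3,4}
'c' @ 2: {}  — dead — no transitions
rest 'cadbdbaab' ignored (set empty)
after full input: {}  (accept=1 not in)

Answer: REJECT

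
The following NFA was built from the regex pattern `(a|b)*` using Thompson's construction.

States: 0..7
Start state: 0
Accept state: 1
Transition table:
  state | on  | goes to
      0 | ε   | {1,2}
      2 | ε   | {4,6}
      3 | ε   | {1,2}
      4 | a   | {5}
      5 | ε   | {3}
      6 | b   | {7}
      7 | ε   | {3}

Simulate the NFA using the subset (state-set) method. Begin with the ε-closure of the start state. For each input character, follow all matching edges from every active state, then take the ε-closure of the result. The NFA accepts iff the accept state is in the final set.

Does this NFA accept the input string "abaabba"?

initial (ε-close {0}): {0,1,2,4,6}
'a' @ 1: {1,2,3,4,5,6}  ✓accept
'b' @ 2: {1,2,3,4,6,7}  ✓accept
'a' @ 3: {1,2,3,4,5,6}  ✓accept
'a' @ 4: {1,2,3,4,5,6}  ✓accept
'b' @ 5: {1,2,3,4,6,7}  ✓accept
'b' @ 6: {1,2,3,4,6,7}  ✓accept
'a' @ 7: {1,2,3,4,5,6}  ✓accept
final: {1,2,3,4,5,6}; accept 1 in set

Answer: ACCEPT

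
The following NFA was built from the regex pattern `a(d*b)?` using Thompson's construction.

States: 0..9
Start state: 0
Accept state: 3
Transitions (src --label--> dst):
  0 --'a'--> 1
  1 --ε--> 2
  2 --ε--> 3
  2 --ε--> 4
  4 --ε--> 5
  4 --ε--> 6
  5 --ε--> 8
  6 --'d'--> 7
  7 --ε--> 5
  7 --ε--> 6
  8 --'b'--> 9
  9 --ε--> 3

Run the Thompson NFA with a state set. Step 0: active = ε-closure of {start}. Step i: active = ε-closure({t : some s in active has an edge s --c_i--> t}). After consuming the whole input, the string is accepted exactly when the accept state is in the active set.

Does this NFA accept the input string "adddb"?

Answer: ACCEPT

Derivation:
start: ε-closure({0}) = {0}
'a' @ 1: {1,2,3,4,5,6,8}  ✓accept
'd' @ 2: {5,6,7,8}
'd' @ 3: {5,6,7,8}
'd' @ 4: {5,6,7,8}
'b' @ 5: {3,9}  ✓accept
final: {3,9}; accept 3 in set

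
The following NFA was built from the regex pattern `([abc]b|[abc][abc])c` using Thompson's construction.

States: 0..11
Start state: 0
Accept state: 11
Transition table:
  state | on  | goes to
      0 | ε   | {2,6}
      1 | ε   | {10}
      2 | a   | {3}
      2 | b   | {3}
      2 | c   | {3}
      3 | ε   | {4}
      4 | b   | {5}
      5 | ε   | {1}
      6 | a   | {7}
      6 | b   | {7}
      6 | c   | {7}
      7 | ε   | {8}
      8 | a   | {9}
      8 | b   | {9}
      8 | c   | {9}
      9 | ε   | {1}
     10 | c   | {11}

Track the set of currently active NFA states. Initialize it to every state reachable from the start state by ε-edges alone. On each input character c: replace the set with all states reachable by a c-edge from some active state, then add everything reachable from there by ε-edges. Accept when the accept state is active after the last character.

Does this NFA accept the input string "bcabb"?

initial (ε-close {0}): {0,2,6}
'b' @ 1: {3,4,7,8}
'c' @ 2: {1,9,10}
'a' @ 3: {}  — no active states
rest 'bb' ignored (set empty)
after full input: {}  (accept=11 not in)

Answer: REJECT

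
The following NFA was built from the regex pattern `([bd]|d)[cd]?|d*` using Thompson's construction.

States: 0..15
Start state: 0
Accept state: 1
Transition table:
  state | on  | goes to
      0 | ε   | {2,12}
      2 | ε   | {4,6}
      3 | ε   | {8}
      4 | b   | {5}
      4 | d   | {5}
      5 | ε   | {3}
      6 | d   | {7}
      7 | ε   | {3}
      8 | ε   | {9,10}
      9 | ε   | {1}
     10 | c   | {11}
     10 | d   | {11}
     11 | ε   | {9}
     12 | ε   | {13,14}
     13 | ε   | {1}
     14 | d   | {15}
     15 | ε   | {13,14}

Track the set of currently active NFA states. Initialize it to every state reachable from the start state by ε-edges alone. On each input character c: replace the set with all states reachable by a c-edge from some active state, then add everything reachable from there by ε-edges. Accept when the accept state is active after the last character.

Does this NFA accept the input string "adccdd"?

Answer: REJECT

Steps:
S₀ = ε-closure({0}) = {0,1,2,4,6,12,13,14}
'a' @ 1: {}  — no active states
rest 'dccdd' ignored (set empty)
final: {}; accept 1 not in set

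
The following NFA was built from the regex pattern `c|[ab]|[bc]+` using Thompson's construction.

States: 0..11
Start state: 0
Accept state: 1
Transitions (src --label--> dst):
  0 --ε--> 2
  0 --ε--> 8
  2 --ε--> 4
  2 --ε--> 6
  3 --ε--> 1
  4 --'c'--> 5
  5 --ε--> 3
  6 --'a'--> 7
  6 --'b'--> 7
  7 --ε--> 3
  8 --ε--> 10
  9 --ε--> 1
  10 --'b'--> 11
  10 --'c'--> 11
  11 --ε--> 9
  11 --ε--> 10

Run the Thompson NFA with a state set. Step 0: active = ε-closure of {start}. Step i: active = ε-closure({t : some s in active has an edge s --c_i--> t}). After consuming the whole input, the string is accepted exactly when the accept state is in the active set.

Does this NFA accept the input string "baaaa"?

initial (ε-close {0}): {0,2,4,6,8,10}
'b' @ 1: {1,3,7,9,10,11}  (accept∈set)
'a' @ 2: {}  — no active states
rest 'aaa' ignored (set empty)
after full input: {}  (accept=1 not in)

Answer: REJECT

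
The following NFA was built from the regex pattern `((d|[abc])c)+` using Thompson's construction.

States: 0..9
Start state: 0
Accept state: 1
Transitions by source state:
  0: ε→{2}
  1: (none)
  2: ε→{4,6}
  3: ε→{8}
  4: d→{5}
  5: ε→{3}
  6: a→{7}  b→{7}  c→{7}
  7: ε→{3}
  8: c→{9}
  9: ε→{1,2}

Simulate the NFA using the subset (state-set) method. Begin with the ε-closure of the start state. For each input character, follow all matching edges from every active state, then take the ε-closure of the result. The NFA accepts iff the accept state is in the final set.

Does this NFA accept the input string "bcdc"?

Answer: ACCEPT

Steps:
start: ε-closure({0}) = {0,2,4,6}
'b' @ 1: {3,7,8}
'c' @ 2: {1,2,4,6,9}  [accepting]
'd' @ 3: {3,5,8}
'c' @ 4: {1,2,4,6,9}  [accepting]
end set {1,2,4,6,9} — state 1 in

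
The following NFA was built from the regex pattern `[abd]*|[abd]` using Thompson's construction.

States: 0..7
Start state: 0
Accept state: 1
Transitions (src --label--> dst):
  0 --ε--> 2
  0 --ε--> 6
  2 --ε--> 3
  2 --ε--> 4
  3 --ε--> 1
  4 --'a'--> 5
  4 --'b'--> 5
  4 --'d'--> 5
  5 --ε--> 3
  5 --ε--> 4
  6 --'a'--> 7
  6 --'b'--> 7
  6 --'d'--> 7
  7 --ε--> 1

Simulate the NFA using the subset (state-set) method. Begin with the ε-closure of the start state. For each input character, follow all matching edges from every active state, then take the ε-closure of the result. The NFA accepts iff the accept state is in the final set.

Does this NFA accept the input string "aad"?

start: ε-closure({0}) = {0,1,2,3,4,6}
'a' @ 1: {1,3,4,5,7}  (accept∈set)
'a' @ 2: {1,3,4,5}  (accept∈set)
'd' @ 3: {1,3,4,5}  (accept∈set)
end set {1,3,4,5} — state 1 in

Answer: ACCEPT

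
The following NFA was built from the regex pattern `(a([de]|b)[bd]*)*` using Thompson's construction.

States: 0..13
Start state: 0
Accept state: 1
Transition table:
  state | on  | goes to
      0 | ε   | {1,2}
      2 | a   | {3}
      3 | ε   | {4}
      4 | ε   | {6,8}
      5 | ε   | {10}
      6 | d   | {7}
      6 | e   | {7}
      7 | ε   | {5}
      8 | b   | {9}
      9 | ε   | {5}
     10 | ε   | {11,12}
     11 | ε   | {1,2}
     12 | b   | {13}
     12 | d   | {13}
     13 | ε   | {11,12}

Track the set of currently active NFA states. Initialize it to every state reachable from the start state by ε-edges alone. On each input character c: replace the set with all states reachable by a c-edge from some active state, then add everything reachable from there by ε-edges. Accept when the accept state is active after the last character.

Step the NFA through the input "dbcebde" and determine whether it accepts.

Answer: REJECT

Trace:
S₀ = ε-closure({0}) = {0,1,2}
'd' @ 1: {}  — dead — no transitions
rest 'bcebde' ignored (set empty)
final: {}; accept 1 not in set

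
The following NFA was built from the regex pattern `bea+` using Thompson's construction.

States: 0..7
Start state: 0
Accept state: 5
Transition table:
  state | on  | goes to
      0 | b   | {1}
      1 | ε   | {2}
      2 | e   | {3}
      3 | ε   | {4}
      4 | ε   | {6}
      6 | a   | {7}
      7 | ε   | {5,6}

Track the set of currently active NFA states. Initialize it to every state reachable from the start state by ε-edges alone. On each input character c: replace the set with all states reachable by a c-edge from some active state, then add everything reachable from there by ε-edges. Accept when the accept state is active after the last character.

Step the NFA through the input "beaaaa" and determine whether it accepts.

initial (ε-close {0}): {0}
'b' @ 1: {1,2}
'e' @ 2: {3,4,6}
'a' @ 3: {5,6,7}  ✓accept
'a' @ 4: {5,6,7}  ✓accept
'a' @ 5: {5,6,7}  ✓accept
'a' @ 6: {5,6,7}  ✓accept
end set {5,6,7} — state 5 in

Answer: ACCEPT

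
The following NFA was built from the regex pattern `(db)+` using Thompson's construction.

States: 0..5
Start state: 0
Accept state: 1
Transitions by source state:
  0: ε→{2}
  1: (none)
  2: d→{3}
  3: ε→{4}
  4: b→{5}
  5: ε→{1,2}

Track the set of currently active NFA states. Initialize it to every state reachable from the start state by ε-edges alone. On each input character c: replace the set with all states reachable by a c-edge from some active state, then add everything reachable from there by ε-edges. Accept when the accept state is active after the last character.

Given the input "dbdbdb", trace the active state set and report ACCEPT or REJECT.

start: ε-closure({0}) = {0,2}
'd' @ 1: {3,4}
'b' @ 2: {1,2,5}  (accept∈set)
'd' @ 3: {3,4}
'b' @ 4: {1,2,5}  (accept∈set)
'd' @ 5: {3,4}
'b' @ 6: {1,2,5}  (accept∈set)
end set {1,2,5} — state 1 in

Answer: ACCEPT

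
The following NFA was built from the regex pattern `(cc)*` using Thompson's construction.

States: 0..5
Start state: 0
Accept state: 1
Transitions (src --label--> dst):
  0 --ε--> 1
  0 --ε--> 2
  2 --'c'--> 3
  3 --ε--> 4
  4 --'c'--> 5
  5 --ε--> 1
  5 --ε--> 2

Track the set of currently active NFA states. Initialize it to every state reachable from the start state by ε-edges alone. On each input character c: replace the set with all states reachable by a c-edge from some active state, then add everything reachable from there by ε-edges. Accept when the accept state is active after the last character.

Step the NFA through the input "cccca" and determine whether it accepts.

Answer: REJECT

Derivation:
S₀ = ε-closure({0}) = {0,1,2}
'c' @ 1: {3,4}
'c' @ 2: {1,2,5}  ✓accept
'c' @ 3: {3,4}
'c' @ 4: {1,2,5}  ✓accept
'a' @ 5: {}  — no active states
after full input: {}  (accept=1 not in)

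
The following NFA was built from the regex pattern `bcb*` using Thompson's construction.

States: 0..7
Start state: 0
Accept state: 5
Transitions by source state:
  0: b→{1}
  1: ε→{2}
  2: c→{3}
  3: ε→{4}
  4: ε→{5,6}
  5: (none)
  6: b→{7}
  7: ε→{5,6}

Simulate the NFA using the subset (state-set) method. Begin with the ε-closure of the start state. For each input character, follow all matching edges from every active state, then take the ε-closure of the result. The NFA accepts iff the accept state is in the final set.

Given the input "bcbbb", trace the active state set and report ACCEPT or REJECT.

initial (ε-close {0}): {0}
'b' @ 1: {1,2}
'c' @ 2: {3,4,5,6}  ✓accept
'b' @ 3: {5,6,7}  ✓accept
'b' @ 4: {5,6,7}  ✓accept
'b' @ 5: {5,6,7}  ✓accept
final: {5,6,7}; accept 5 in set

Answer: ACCEPT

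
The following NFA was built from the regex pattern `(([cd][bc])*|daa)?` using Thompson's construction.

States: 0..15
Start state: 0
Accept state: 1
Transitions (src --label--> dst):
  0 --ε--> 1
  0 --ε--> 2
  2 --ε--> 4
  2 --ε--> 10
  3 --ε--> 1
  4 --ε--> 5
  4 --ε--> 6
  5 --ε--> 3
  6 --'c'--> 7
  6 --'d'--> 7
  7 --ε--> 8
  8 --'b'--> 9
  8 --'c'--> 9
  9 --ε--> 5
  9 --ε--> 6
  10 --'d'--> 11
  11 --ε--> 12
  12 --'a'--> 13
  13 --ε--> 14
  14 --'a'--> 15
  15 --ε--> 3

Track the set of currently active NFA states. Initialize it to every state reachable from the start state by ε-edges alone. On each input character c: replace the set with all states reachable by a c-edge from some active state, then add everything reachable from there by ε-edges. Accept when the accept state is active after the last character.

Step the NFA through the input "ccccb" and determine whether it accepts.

start: ε-closure({0}) = {0,1,2,3,4,5,6,10}
'c' @ 1: {7,8}
'c' @ 2: {1,3,5,6,9}  ✓accept
'c' @ 3: {7,8}
'c' @ 4: {1,3,5,6,9}  ✓accept
'b' @ 5: {}  — no active states
after full input: {}  (accept=1 not in)

Answer: REJECT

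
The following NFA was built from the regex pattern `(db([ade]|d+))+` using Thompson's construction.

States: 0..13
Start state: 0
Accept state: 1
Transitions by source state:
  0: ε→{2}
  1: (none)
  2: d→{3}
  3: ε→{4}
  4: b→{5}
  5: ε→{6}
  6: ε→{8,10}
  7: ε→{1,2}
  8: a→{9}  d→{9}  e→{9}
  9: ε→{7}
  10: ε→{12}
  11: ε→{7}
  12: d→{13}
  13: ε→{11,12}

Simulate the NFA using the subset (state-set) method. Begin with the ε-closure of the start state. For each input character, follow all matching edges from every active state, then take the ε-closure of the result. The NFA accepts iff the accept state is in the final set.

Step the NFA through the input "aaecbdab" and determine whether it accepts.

Answer: REJECT

Trace:
initial (ε-close {0}): {0,2}
'a' @ 1: {}  — dead — no transitions
rest 'aecbdab' ignored (set empty)
end set {} — state 1 not in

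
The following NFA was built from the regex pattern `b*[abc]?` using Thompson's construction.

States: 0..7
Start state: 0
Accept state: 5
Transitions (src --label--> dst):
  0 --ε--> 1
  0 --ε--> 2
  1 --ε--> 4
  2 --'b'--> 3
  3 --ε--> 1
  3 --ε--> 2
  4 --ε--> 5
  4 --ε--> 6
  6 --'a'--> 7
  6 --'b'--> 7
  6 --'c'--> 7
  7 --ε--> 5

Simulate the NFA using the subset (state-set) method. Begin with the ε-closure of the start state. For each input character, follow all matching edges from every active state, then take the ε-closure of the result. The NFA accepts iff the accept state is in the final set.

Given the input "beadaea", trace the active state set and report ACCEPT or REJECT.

Answer: REJECT

Derivation:
S₀ = ε-closure({0}) = {0,1,2,4,5,6}
'b' @ 1: {1,2,3,4,5,6,7}  (accept∈set)
'e' @ 2: {}  — state set empty
rest 'adaea' ignored (set empty)
end set {} — state 5 not in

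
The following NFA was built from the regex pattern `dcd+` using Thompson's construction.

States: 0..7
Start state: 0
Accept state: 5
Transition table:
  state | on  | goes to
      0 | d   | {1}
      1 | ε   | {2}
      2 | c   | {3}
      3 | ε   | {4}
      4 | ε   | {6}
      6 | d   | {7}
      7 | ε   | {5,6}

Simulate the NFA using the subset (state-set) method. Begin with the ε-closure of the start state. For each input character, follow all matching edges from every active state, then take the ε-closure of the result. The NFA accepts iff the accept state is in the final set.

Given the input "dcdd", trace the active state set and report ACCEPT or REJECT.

initial (ε-close {0}): {0}
'd' @ 1: {1,2}
'c' @ 2: {3,4,6}
'd' @ 3: {5,6,7}  [accepting]
'd' @ 4: {5,6,7}  [accepting]
final: {5,6,7}; accept 5 in set

Answer: ACCEPT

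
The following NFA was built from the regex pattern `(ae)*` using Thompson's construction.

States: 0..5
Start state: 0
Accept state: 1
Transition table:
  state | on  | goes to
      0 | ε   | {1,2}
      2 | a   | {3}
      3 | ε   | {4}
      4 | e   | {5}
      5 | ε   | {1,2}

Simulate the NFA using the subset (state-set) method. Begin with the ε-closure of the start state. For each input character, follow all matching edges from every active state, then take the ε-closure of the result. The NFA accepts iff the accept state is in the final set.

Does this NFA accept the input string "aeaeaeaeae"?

initial (ε-close {0}): {0,1,2}
'a' @ 1: {3,4}
'e' @ 2: {1,2,5}  (accept∈set)
'a' @ 3: {3,4}
'e' @ 4: {1,2,5}  (accept∈set)
'a' @ 5: {3,4}
'e' @ 6: {1,2,5}  (accept∈set)
'a' @ 7: {3,4}
'e' @ 8: {1,2,5}  (accept∈set)
'a' @ 9: {3,4}
'e' @ 10: {1,2,5}  (accept∈set)
end set {1,2,5} — state 1 in

Answer: ACCEPT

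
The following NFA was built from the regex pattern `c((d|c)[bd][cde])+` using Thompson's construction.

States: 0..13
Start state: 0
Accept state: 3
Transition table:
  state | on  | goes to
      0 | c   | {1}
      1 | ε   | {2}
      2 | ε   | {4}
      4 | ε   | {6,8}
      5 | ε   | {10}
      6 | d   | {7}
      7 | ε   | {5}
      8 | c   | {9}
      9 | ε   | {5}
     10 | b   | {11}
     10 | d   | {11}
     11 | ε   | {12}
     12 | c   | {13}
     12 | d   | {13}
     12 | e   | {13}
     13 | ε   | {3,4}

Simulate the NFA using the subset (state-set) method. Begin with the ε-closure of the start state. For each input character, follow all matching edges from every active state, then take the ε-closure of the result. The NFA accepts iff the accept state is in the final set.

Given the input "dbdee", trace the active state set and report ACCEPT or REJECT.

Answer: REJECT

Steps:
initial (ε-close {0}): {0}
'd' @ 1: {}  — no active states
rest 'bdee' ignored (set empty)
after full input: {}  (accept=3 not in)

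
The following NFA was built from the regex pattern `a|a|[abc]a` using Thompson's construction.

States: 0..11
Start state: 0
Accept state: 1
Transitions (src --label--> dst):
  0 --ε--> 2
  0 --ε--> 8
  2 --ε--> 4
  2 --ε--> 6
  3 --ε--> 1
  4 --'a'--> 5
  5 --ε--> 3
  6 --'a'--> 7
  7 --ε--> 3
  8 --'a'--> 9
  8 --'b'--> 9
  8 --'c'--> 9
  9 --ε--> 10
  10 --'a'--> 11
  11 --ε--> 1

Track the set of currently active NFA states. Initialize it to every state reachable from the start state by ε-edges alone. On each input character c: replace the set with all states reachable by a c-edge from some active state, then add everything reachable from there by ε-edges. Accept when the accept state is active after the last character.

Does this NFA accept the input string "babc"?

start: ε-closure({0}) = {0,2,4,6,8}
'b' @ 1: {9,10}
'a' @ 2: {1,11}  ✓accept
'b' @ 3: {}  — state set empty
rest 'c' ignored (set empty)
after full input: {}  (accept=1 not in)

Answer: REJECT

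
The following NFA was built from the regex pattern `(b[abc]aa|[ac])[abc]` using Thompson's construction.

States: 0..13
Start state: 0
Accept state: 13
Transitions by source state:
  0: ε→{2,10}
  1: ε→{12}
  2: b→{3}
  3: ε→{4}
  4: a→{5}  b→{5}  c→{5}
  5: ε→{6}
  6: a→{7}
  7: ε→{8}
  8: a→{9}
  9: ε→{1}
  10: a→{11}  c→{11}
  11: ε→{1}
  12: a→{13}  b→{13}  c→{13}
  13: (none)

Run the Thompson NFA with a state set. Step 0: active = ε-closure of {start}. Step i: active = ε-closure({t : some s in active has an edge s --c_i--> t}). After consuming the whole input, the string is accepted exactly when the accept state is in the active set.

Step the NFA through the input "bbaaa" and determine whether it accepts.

S₀ = ε-closure({0}) = {0,2,10}
'b' @ 1: {3,4}
'b' @ 2: {5,6}
'a' @ 3: {7,8}
'a' @ 4: {1,9,12}
'a' @ 5: {13}  [accepting]
after full input: {13}  (accept=13 in)

Answer: ACCEPT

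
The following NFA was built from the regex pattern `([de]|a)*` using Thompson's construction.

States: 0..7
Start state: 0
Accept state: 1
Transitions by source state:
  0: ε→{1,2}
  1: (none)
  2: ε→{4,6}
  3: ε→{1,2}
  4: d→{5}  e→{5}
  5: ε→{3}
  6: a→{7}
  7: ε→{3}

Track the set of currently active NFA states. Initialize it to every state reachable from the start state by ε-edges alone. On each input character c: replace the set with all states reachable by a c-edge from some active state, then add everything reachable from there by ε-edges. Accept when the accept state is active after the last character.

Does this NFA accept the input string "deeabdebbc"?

S₀ = ε-closure({0}) = {0,1,2,4,6}
'd' @ 1: {1,2,3,4,5,6}  ✓accept
'e' @ 2: {1,2,3,4,5,6}  ✓accept
'e' @ 3: {1,2,3,4,5,6}  ✓accept
'a' @ 4: {1,2,3,4,6,7}  ✓accept
'b' @ 5: {}  — no active states
rest 'debbc' ignored (set empty)
final: {}; accept 1 not in set

Answer: REJECT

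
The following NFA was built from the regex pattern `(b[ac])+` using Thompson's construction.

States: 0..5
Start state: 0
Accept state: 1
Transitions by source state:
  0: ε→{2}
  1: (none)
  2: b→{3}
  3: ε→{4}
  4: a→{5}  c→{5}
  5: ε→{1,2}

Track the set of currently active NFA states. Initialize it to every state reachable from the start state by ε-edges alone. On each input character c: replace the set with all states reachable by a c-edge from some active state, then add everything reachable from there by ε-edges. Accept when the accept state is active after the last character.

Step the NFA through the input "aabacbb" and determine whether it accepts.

Answer: REJECT

Steps:
initial (ε-close {0}): {0,2}
'a' @ 1: {}  — state set empty
rest 'abacbb' ignored (set empty)
final: {}; accept 1 not in set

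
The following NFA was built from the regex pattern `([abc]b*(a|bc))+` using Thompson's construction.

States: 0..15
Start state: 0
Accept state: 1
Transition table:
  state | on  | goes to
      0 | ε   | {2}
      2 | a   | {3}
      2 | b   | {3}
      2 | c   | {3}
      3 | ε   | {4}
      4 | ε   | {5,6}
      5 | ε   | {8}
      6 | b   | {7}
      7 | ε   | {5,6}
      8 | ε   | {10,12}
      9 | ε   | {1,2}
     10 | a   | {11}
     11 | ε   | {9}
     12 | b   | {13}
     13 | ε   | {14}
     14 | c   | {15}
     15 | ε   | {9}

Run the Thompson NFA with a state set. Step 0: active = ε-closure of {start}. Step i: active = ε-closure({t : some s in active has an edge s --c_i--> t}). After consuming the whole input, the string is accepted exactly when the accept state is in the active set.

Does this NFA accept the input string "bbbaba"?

initial (ε-close {0}): {0,2}
'b' @ 1: {3,4,5,6,8,10,12}
'b' @ 2: {5,6,7,8,10,12,13,14}
'b' @ 3: {5,6,7,8,10,12,13,14}
'a' @ 4: {1,2,9,11}  (accept∈set)
'b' @ 5: {3,4,5,6,8,10,12}
'a' @ 6: {1,2,9,11}  (accept∈set)
after full input: {1,2,9,11}  (accept=1 in)

Answer: ACCEPT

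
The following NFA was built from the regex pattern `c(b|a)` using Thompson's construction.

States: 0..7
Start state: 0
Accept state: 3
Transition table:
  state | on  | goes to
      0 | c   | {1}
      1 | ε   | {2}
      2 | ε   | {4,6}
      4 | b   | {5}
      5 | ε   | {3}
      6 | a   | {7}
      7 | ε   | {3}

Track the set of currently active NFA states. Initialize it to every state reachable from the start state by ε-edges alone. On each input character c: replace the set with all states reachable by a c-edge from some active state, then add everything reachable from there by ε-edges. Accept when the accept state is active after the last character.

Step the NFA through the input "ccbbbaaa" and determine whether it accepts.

Answer: REJECT

Steps:
start: ε-closure({0}) = {0}
'c' @ 1: {1,2,4,6}
'c' @ 2: {}  — dead — no transitions
rest 'bbbaaa' ignored (set empty)
end set {} — state 3 not in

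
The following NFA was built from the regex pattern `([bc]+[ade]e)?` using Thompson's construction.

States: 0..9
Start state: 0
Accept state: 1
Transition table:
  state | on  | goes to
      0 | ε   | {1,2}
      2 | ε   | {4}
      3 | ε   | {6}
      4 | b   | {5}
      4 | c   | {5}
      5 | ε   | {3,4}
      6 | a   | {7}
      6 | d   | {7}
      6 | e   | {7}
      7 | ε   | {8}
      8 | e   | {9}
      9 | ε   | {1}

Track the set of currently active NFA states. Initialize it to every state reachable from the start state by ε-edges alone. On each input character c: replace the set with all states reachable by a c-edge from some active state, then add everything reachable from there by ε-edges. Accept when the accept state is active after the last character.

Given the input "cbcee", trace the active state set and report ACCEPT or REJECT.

Answer: ACCEPT

Derivation:
initial (ε-close {0}): {0,1,2,4}
'c' @ 1: {3,4,5,6}
'b' @ 2: {3,4,5,6}
'c' @ 3: {3,4,5,6}
'e' @ 4: {7,8}
'e' @ 5: {1,9}  ✓accept
end set {1,9} — state 1 in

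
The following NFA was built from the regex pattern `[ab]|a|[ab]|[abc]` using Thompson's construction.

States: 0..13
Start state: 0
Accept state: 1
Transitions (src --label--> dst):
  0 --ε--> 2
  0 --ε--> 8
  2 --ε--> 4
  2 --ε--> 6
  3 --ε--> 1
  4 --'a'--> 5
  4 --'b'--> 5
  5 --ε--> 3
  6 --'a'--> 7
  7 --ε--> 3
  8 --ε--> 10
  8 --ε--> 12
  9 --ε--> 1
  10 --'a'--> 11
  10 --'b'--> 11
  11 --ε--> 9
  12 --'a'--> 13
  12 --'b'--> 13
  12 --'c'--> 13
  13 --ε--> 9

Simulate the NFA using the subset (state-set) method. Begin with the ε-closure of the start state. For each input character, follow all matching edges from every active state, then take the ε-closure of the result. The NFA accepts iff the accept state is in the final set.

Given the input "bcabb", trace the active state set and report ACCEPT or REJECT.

start: ε-closure({0}) = {0,2,4,6,8,10,12}
'b' @ 1: {1,3,5,9,11,13}  (accept∈set)
'c' @ 2: {}  — state set empty
rest 'abb' ignored (set empty)
final: {}; accept 1 not in set

Answer: REJECT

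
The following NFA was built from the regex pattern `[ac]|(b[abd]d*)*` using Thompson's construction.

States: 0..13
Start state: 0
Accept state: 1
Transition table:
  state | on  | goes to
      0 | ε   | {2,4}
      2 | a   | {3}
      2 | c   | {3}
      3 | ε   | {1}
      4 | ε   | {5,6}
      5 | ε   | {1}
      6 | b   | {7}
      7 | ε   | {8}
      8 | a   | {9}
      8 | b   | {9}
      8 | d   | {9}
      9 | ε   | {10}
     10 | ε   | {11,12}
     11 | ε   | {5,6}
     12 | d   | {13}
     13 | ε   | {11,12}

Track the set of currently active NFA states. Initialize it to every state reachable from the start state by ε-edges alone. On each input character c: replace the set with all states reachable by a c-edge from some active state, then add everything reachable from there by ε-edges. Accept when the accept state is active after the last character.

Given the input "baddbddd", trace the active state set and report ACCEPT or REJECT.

start: ε-closure({0}) = {0,1,2,4,5,6}
'b' @ 1: {7,8}
'a' @ 2: {1,5,6,9,10,11,12}  ✓accept
'd' @ 3: {1,5,6,11,12,13}  ✓accept
'd' @ 4: {1,5,6,11,12,13}  ✓accept
'b' @ 5: {7,8}
'd' @ 6: {1,5,6,9,10,11,12}  ✓accept
'd' @ 7: {1,5,6,11,12,13}  ✓accept
'd' @ 8: {1,5,6,11,12,13}  ✓accept
end set {1,5,6,11,12,13} — state 1 in

Answer: ACCEPT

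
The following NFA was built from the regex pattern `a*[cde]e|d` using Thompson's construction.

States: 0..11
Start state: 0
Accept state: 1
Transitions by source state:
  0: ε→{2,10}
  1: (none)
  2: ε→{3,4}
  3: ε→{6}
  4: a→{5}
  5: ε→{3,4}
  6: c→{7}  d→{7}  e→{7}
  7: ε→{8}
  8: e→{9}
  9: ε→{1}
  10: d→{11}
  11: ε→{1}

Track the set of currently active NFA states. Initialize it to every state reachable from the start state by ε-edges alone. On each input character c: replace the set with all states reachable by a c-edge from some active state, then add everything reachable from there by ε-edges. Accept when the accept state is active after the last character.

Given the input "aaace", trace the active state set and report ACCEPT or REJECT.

Answer: ACCEPT

Steps:
initial (ε-close {0}): {0,2,3,4,6,10}
'a' @ 1: {3,4,5,6}
'a' @ 2: {3,4,5,6}
'a' @ 3: {3,4,5,6}
'c' @ 4: {7,8}
'e' @ 5: {1,9}  ✓accept
after full input: {1,9}  (accept=1 in)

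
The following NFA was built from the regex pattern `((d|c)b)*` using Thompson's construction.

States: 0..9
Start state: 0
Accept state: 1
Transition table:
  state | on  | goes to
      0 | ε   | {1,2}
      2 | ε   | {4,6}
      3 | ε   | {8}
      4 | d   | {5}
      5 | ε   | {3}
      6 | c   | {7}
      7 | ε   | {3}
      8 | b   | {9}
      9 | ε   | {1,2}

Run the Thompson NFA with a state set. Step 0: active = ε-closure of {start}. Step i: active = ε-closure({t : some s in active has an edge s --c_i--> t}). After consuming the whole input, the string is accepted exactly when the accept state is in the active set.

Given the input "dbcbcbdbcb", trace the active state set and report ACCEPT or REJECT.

Answer: ACCEPT

Trace:
S₀ = ε-closure({0}) = {0,1,2,4,6}
'd' @ 1: {3,5,8}
'b' @ 2: {1,2,4,6,9}  (accept∈set)
'c' @ 3: {3,7,8}
'b' @ 4: {1,2,4,6,9}  (accept∈set)
'c' @ 5: {3,7,8}
'b' @ 6: {1,2,4,6,9}  (accept∈set)
'd' @ 7: {3,5,8}
'b' @ 8: {1,2,4,6,9}  (accept∈set)
'c' @ 9: {3,7,8}
'b' @ 10: {1,2,4,6,9}  (accept∈set)
final: {1,2,4,6,9}; accept 1 in set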